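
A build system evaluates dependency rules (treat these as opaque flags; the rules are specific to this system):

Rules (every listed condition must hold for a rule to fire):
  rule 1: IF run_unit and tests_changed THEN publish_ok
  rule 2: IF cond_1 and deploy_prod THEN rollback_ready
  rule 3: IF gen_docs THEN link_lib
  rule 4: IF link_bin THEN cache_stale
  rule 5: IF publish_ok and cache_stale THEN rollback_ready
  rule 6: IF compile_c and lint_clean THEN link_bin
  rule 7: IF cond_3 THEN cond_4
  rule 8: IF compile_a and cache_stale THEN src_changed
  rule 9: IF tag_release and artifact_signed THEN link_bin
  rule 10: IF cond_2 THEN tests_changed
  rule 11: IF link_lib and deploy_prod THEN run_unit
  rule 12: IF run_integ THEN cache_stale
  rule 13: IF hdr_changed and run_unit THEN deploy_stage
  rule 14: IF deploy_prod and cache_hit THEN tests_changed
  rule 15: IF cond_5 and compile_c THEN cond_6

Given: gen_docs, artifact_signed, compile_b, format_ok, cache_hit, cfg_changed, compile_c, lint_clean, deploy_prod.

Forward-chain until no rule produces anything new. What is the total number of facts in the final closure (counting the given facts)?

Round 1: rule 3 [IF gen_docs THEN link_lib]; rule 6 [IF compile_c and lint_clean THEN link_bin]; rule 14 [IF deploy_prod and cache_hit THEN tests_changed]. New: link_lib, link_bin, tests_changed.
Round 2: rule 4 [IF link_bin THEN cache_stale]; rule 11 [IF link_lib and deploy_prod THEN run_unit]. New: cache_stale, run_unit.
Round 3: rule 1 [IF run_unit and tests_changed THEN publish_ok]. New: publish_ok.
Round 4: rule 5 [IF publish_ok and cache_stale THEN rollback_ready]. New: rollback_ready.
Closure: {artifact_signed, cache_hit, cache_stale, cfg_changed, compile_b, compile_c, deploy_prod, format_ok, gen_docs, link_bin, link_lib, lint_clean, publish_ok, rollback_ready, run_unit, tests_changed} — 16 facts.

16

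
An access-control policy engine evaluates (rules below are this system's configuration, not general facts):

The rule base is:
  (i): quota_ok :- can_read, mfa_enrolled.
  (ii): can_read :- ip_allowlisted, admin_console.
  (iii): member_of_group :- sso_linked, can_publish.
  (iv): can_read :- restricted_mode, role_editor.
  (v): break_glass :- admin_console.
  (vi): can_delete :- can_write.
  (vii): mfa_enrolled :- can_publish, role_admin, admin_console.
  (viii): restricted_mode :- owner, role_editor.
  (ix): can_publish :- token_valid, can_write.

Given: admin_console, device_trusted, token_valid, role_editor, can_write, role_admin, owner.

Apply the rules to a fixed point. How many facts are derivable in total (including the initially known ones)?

14

Round 1: (v) [break_glass :- admin_console.]; (vi) [can_delete :- can_write.]; (viii) [restricted_mode :- owner, role_editor.]; (ix) [can_publish :- token_valid, can_write.]. Adds break_glass, can_delete, restricted_mode, can_publish.
Round 2: (iv) [can_read :- restricted_mode, role_editor.]; (vii) [mfa_enrolled :- can_publish, role_admin, admin_console.]. Adds can_read, mfa_enrolled.
Round 3: (i) [quota_ok :- can_read, mfa_enrolled.]. Adds quota_ok.
Closure: {admin_console, break_glass, can_delete, can_publish, can_read, can_write, device_trusted, mfa_enrolled, owner, quota_ok, restricted_mode, role_admin, role_editor, token_valid} — 14 facts.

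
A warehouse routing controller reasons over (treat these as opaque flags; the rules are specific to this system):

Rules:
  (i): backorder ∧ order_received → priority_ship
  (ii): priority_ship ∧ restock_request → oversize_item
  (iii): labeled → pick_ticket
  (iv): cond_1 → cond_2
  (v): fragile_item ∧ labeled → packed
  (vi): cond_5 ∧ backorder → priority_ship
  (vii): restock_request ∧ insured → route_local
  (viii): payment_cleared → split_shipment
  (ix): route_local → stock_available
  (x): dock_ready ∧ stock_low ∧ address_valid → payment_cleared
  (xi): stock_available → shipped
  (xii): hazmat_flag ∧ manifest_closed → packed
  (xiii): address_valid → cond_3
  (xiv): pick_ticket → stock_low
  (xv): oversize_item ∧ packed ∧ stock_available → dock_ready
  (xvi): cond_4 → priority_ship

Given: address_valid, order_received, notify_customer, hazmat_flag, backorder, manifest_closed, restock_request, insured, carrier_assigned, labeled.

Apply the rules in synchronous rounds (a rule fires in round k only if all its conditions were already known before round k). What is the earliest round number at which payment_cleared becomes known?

4

Round 1: (i) [backorder ∧ order_received → priority_ship]; (iii) [labeled → pick_ticket]; (vii) [restock_request ∧ insured → route_local]; (xii) [hazmat_flag ∧ manifest_closed → packed]; (xiii) [address_valid → cond_3]. Adds priority_ship, pick_ticket, route_local, packed, cond_3.
Round 2: (ii) [priority_ship ∧ restock_request → oversize_item]; (ix) [route_local → stock_available]; (xiv) [pick_ticket → stock_low]. Adds oversize_item, stock_available, stock_low.
Round 3: (xi) [stock_available → shipped]; (xv) [oversize_item ∧ packed ∧ stock_available → dock_ready]. Adds shipped, dock_ready.
Round 4: (x) [dock_ready ∧ stock_low ∧ address_valid → payment_cleared]. Adds payment_cleared.
payment_cleared first appears in round 4.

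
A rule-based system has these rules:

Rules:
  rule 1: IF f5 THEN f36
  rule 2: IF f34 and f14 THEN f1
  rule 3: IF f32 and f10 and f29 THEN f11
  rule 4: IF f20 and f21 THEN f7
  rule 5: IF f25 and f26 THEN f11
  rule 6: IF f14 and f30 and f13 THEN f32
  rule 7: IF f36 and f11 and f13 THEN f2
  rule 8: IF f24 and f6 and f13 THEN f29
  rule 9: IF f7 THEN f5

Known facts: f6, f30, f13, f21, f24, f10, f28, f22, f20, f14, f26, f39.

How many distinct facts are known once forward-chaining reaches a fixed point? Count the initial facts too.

Round 1: rule 4 [IF f20 and f21 THEN f7]; rule 6 [IF f14 and f30 and f13 THEN f32]; rule 8 [IF f24 and f6 and f13 THEN f29]. Adds f7, f32, f29.
Round 2: rule 3 [IF f32 and f10 and f29 THEN f11]; rule 9 [IF f7 THEN f5]. Adds f11, f5.
Round 3: rule 1 [IF f5 THEN f36]. Adds f36.
Round 4: rule 7 [IF f36 and f11 and f13 THEN f2]. Adds f2.
Closure: {f10, f11, f13, f14, f2, f20, f21, f22, f24, f26, f28, f29, f30, f32, f36, f39, f5, f6, f7} — 19 facts.

19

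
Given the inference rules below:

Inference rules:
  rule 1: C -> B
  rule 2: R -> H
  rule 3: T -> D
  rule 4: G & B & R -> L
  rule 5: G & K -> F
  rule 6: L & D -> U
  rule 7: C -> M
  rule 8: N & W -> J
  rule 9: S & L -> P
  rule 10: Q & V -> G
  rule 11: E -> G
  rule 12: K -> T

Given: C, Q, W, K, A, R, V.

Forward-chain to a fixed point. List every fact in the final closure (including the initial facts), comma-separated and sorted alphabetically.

Round 1 fires rule 1, rule 2, rule 7, rule 10, rule 12, giving B, H, M, G, T.
Round 2 fires rule 3, rule 4, rule 5, giving D, L, F.
Round 3 fires rule 6, giving U.

A, B, C, D, F, G, H, K, L, M, Q, R, T, U, V, W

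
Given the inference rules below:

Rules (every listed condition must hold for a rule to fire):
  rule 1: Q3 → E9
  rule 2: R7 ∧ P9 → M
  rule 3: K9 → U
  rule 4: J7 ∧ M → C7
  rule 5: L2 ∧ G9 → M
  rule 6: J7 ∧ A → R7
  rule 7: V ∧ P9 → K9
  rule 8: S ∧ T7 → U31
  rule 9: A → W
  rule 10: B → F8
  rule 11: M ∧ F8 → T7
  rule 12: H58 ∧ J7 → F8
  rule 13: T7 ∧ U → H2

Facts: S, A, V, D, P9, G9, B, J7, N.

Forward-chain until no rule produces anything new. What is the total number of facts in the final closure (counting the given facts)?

Round 1 fires rule 6, rule 7, rule 9, rule 10, giving R7, K9, W, F8.
Round 2 fires rule 2, rule 3, giving M, U.
Round 3 fires rule 4, rule 11, giving C7, T7.
Round 4 fires rule 8, rule 13, giving U31, H2.
Closure: {A, B, C7, D, F8, G9, H2, J7, K9, M, N, P9, R7, S, T7, U, U31, V, W} — 19 facts.

19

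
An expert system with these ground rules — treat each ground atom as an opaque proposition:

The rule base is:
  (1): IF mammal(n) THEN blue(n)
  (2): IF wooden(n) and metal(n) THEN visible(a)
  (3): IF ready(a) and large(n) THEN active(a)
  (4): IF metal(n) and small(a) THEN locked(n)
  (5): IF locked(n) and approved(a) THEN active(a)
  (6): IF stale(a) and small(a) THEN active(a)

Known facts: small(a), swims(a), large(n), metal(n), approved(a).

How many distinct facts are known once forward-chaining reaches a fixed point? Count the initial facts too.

Round 1: (4) [IF metal(n) and small(a) THEN locked(n)]. New: locked(n).
Round 2: (5) [IF locked(n) and approved(a) THEN active(a)]. New: active(a).
Closure: {active(a), approved(a), large(n), locked(n), metal(n), small(a), swims(a)} — 7 facts.

7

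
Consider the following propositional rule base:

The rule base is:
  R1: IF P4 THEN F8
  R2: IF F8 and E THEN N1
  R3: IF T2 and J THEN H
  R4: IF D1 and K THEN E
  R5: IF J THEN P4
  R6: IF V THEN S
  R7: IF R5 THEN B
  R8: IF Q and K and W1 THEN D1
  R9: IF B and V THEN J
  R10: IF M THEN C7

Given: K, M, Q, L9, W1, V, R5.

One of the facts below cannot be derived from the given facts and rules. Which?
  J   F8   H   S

Round 1 — R6, R7, R8, R10, derive S, B, D1, C7.
Round 2 — R4, R9, derive E, J.
Round 3 — R5, derive P4.
Round 4 — R1, derive F8.
Round 5 — R2, derive N1.
Derived: J (round 2), S (round 1), F8 (round 4). H never appears in any round.

H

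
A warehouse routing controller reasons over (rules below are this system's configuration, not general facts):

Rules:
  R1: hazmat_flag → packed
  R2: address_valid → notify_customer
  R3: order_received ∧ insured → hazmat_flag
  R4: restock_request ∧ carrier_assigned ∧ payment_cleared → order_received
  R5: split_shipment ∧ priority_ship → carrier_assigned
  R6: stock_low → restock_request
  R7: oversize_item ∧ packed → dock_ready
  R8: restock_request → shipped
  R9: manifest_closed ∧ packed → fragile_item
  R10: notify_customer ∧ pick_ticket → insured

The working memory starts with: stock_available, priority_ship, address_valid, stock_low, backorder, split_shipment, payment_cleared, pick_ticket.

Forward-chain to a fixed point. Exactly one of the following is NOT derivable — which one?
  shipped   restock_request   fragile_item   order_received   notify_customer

fragile_item

Round 1 — R2, R5, R6, derive notify_customer, carrier_assigned, restock_request.
Round 2 — R4, R8, R10, derive order_received, shipped, insured.
Round 3 — R3, derive hazmat_flag.
Round 4 — R1, derive packed.
Derived: order_received (round 2), notify_customer (round 1), restock_request (round 1), shipped (round 2). fragile_item never appears in any round.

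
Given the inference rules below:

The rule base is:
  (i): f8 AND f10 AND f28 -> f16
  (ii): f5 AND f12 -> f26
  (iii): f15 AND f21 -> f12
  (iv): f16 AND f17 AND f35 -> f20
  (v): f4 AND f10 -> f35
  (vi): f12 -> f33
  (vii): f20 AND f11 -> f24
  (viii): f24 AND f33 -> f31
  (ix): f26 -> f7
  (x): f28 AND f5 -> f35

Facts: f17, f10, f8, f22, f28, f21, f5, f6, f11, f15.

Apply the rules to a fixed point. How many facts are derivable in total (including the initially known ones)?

19

Round 1 — (i), (iii), (x), derive f16, f12, f35.
Round 2 — (ii), (iv), (vi), derive f26, f20, f33.
Round 3 — (vii), (ix), derive f24, f7.
Round 4 — (viii), derive f31.
Closure: {f10, f11, f12, f15, f16, f17, f20, f21, f22, f24, f26, f28, f31, f33, f35, f5, f6, f7, f8} — 19 facts.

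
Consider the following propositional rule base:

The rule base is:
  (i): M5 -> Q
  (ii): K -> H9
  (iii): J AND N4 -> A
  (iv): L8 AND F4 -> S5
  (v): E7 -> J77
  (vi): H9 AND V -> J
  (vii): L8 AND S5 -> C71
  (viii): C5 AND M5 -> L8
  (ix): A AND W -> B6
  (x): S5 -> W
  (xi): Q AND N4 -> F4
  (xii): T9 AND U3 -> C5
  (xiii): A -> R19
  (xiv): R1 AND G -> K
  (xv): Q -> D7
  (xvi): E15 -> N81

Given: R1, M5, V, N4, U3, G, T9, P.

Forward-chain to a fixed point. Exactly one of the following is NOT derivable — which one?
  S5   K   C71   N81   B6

Round 1: (i) [M5 -> Q]; (xii) [T9 AND U3 -> C5]; (xiv) [R1 AND G -> K]. Adds Q, C5, K.
Round 2: (ii) [K -> H9]; (viii) [C5 AND M5 -> L8]; (xi) [Q AND N4 -> F4]; (xv) [Q -> D7]. Adds H9, L8, F4, D7.
Round 3: (iv) [L8 AND F4 -> S5]; (vi) [H9 AND V -> J]. Adds S5, J.
Round 4: (iii) [J AND N4 -> A]; (vii) [L8 AND S5 -> C71]; (x) [S5 -> W]. Adds A, C71, W.
Round 5: (ix) [A AND W -> B6]; (xiii) [A -> R19]. Adds B6, R19.
Derived: C71 (round 4), K (round 1), S5 (round 3), B6 (round 5). N81 never appears in any round.

N81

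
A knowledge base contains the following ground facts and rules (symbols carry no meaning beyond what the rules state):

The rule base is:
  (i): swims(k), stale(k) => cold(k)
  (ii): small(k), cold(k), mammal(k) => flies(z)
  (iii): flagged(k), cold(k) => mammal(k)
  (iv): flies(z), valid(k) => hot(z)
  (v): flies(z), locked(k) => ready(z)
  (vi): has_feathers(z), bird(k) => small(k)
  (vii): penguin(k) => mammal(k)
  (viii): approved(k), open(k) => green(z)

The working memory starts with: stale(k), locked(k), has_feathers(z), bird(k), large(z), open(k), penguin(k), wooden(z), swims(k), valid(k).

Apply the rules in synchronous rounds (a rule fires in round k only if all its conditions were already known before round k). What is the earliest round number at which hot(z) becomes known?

[1] (i) [swims(k), stale(k) => cold(k)]; (vi) [has_feathers(z), bird(k) => small(k)]; (vii) [penguin(k) => mammal(k)]. ⇒ new: cold(k), small(k), mammal(k).
[2] (ii) [small(k), cold(k), mammal(k) => flies(z)]. ⇒ new: flies(z).
[3] (iv) [flies(z), valid(k) => hot(z)]; (v) [flies(z), locked(k) => ready(z)]. ⇒ new: hot(z), ready(z).
hot(z) first appears in round 3.

3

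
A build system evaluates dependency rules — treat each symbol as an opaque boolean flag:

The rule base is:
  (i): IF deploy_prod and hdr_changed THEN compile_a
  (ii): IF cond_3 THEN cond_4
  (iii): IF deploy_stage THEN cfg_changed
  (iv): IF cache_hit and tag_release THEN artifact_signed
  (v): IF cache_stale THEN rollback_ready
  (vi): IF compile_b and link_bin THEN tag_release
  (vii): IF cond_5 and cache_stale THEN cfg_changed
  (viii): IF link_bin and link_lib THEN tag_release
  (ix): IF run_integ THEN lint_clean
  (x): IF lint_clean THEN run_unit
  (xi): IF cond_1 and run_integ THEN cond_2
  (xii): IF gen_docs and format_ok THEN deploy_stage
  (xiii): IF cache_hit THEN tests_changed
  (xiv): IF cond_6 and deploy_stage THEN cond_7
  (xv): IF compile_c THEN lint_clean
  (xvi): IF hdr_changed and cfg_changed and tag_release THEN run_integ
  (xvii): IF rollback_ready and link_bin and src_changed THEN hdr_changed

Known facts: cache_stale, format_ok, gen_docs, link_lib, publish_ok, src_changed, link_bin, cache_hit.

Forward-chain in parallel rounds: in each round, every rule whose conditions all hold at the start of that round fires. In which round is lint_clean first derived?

Round 1 fires (v), (viii), (xii), (xiii), giving rollback_ready, tag_release, deploy_stage, tests_changed.
Round 2 fires (iii), (iv), (xvii), giving cfg_changed, artifact_signed, hdr_changed.
Round 3 fires (xvi), giving run_integ.
Round 4 fires (ix), giving lint_clean.
lint_clean first appears in round 4.

4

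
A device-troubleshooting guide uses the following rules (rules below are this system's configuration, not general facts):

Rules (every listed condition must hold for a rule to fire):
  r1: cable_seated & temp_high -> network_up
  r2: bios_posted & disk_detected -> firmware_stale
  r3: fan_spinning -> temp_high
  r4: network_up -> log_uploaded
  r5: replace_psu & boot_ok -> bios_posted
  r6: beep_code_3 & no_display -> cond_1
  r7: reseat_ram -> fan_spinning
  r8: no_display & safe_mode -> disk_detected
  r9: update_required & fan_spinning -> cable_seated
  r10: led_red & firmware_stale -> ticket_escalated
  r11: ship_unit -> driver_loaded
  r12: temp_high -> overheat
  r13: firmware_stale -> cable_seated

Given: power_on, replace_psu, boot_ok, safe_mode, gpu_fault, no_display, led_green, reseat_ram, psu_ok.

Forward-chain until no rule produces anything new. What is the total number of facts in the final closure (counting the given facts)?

Round 1: r5 [replace_psu & boot_ok -> bios_posted]; r7 [reseat_ram -> fan_spinning]; r8 [no_display & safe_mode -> disk_detected]. Adds bios_posted, fan_spinning, disk_detected.
Round 2: r2 [bios_posted & disk_detected -> firmware_stale]; r3 [fan_spinning -> temp_high]. Adds firmware_stale, temp_high.
Round 3: r12 [temp_high -> overheat]; r13 [firmware_stale -> cable_seated]. Adds overheat, cable_seated.
Round 4: r1 [cable_seated & temp_high -> network_up]. Adds network_up.
Round 5: r4 [network_up -> log_uploaded]. Adds log_uploaded.
Closure: {bios_posted, boot_ok, cable_seated, disk_detected, fan_spinning, firmware_stale, gpu_fault, led_green, log_uploaded, network_up, no_display, overheat, power_on, psu_ok, replace_psu, reseat_ram, safe_mode, temp_high} — 18 facts.

18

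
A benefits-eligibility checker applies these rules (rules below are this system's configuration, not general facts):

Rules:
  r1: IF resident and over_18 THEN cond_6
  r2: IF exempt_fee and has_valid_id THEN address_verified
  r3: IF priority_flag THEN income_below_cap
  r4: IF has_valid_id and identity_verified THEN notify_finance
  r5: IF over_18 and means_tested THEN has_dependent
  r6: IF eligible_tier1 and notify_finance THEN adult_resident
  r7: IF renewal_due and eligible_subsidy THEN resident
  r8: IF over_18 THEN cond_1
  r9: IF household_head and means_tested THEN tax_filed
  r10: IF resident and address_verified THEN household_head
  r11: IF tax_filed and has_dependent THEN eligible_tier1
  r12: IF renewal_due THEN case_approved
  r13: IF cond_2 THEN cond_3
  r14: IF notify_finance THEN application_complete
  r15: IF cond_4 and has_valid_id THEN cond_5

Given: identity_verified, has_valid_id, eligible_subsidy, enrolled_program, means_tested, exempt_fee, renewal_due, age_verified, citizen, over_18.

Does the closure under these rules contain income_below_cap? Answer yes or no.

Round 1: r2 [IF exempt_fee and has_valid_id THEN address_verified]; r4 [IF has_valid_id and identity_verified THEN notify_finance]; r5 [IF over_18 and means_tested THEN has_dependent]; r7 [IF renewal_due and eligible_subsidy THEN resident]; r8 [IF over_18 THEN cond_1]; r12 [IF renewal_due THEN case_approved]. Adds address_verified, notify_finance, has_dependent, resident, cond_1, case_approved.
Round 2: r1 [IF resident and over_18 THEN cond_6]; r10 [IF resident and address_verified THEN household_head]; r14 [IF notify_finance THEN application_complete]. Adds cond_6, household_head, application_complete.
Round 3: r9 [IF household_head and means_tested THEN tax_filed]. Adds tax_filed.
Round 4: r11 [IF tax_filed and has_dependent THEN eligible_tier1]. Adds eligible_tier1.
Round 5: r6 [IF eligible_tier1 and notify_finance THEN adult_resident]. Adds adult_resident.
Fixed point reached. income_below_cap is concluded only by r3; r3 needs priority_flag (never derived).

no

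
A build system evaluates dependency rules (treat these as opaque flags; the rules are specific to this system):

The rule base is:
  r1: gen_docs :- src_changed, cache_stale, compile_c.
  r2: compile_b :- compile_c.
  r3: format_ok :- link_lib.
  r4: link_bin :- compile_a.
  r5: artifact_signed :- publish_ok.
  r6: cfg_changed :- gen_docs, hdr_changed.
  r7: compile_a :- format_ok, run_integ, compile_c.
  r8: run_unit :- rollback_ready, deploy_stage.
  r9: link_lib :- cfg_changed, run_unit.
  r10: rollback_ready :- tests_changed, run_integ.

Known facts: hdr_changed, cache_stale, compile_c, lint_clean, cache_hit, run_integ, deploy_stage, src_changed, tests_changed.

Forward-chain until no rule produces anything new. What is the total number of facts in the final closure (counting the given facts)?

18

Round 1 fires r1, r2, r10, giving gen_docs, compile_b, rollback_ready.
Round 2 fires r6, r8, giving cfg_changed, run_unit.
Round 3 fires r9, giving link_lib.
Round 4 fires r3, giving format_ok.
Round 5 fires r7, giving compile_a.
Round 6 fires r4, giving link_bin.
Closure: {cache_hit, cache_stale, cfg_changed, compile_a, compile_b, compile_c, deploy_stage, format_ok, gen_docs, hdr_changed, link_bin, link_lib, lint_clean, rollback_ready, run_integ, run_unit, src_changed, tests_changed} — 18 facts.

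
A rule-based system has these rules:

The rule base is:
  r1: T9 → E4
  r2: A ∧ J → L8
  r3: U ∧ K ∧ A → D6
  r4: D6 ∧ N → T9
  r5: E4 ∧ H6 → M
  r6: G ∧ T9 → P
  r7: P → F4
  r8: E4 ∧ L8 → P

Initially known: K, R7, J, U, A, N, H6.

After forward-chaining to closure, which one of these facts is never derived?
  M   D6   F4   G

Round 1: r2 [A ∧ J → L8]; r3 [U ∧ K ∧ A → D6]. New: L8, D6.
Round 2: r4 [D6 ∧ N → T9]. New: T9.
Round 3: r1 [T9 → E4]. New: E4.
Round 4: r5 [E4 ∧ H6 → M]; r8 [E4 ∧ L8 → P]. New: M, P.
Round 5: r7 [P → F4]. New: F4.
Derived: F4 (round 5), M (round 4), D6 (round 1). G never appears in any round.

G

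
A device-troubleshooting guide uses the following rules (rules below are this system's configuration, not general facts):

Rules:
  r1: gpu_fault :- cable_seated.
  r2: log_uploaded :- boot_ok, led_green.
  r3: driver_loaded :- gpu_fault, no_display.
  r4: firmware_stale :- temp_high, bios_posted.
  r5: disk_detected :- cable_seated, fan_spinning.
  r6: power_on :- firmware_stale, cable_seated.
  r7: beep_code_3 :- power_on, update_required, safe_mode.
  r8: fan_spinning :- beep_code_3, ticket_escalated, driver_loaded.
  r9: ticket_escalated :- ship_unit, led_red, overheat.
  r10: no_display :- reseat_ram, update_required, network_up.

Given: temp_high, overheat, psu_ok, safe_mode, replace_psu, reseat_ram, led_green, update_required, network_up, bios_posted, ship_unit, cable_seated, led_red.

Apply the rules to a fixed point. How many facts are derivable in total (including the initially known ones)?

22

Round 1 — r1, r4, r9, r10, derive gpu_fault, firmware_stale, ticket_escalated, no_display.
Round 2 — r3, r6, derive driver_loaded, power_on.
Round 3 — r7, derive beep_code_3.
Round 4 — r8, derive fan_spinning.
Round 5 — r5, derive disk_detected.
Closure: {beep_code_3, bios_posted, cable_seated, disk_detected, driver_loaded, fan_spinning, firmware_stale, gpu_fault, led_green, led_red, network_up, no_display, overheat, power_on, psu_ok, replace_psu, reseat_ram, safe_mode, ship_unit, temp_high, ticket_escalated, update_required} — 22 facts.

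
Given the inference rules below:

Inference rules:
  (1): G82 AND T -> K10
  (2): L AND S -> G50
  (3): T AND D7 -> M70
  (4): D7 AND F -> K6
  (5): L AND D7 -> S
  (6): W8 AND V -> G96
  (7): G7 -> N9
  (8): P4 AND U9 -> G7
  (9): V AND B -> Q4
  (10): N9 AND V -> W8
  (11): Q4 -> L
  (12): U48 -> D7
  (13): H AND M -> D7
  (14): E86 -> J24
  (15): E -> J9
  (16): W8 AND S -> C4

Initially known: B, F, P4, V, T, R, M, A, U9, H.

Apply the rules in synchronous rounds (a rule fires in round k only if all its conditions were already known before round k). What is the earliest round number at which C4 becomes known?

Round 1 — (8), (9), (13), derive G7, Q4, D7.
Round 2 — (3), (4), (7), (11), derive M70, K6, N9, L.
Round 3 — (5), (10), derive S, W8.
Round 4 — (2), (6), (16), derive G50, G96, C4.
C4 first appears in round 4.

4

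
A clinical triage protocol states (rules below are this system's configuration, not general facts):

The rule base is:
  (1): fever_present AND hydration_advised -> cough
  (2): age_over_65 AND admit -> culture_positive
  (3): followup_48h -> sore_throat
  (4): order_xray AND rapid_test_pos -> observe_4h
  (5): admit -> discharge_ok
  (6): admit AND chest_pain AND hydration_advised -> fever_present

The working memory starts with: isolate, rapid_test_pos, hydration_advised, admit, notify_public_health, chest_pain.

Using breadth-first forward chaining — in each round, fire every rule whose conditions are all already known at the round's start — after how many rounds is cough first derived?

2

Round 1: (5) [admit -> discharge_ok]; (6) [admit AND chest_pain AND hydration_advised -> fever_present]. Adds discharge_ok, fever_present.
Round 2: (1) [fever_present AND hydration_advised -> cough]. Adds cough.
cough first appears in round 2.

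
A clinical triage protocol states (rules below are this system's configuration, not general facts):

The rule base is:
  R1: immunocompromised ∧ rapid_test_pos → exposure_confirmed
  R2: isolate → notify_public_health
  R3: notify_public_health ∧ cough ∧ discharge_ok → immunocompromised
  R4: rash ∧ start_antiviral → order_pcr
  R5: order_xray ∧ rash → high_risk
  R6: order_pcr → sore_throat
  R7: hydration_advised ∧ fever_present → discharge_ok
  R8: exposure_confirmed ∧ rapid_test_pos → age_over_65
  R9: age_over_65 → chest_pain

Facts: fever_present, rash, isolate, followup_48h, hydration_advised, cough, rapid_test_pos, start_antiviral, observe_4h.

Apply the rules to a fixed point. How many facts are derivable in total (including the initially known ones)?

17

[1] R2 [isolate → notify_public_health]; R4 [rash ∧ start_antiviral → order_pcr]; R7 [hydration_advised ∧ fever_present → discharge_ok]. ⇒ new: notify_public_health, order_pcr, discharge_ok.
[2] R3 [notify_public_health ∧ cough ∧ discharge_ok → immunocompromised]; R6 [order_pcr → sore_throat]. ⇒ new: immunocompromised, sore_throat.
[3] R1 [immunocompromised ∧ rapid_test_pos → exposure_confirmed]. ⇒ new: exposure_confirmed.
[4] R8 [exposure_confirmed ∧ rapid_test_pos → age_over_65]. ⇒ new: age_over_65.
[5] R9 [age_over_65 → chest_pain]. ⇒ new: chest_pain.
Closure: {age_over_65, chest_pain, cough, discharge_ok, exposure_confirmed, fever_present, followup_48h, hydration_advised, immunocompromised, isolate, notify_public_health, observe_4h, order_pcr, rapid_test_pos, rash, sore_throat, start_antiviral} — 17 facts.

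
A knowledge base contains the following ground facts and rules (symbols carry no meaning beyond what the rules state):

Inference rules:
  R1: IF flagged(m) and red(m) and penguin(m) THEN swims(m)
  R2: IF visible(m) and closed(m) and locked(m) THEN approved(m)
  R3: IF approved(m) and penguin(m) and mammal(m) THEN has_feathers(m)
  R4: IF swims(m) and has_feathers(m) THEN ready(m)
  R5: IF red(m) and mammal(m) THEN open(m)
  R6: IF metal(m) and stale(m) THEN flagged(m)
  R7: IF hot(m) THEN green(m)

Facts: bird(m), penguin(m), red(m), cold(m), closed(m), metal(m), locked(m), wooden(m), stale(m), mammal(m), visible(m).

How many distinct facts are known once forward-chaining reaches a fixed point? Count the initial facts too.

17

Round 1 — R2, R5, R6, derive approved(m), open(m), flagged(m).
Round 2 — R1, R3, derive swims(m), has_feathers(m).
Round 3 — R4, derive ready(m).
Closure: {approved(m), bird(m), closed(m), cold(m), flagged(m), has_feathers(m), locked(m), mammal(m), metal(m), open(m), penguin(m), ready(m), red(m), stale(m), swims(m), visible(m), wooden(m)} — 17 facts.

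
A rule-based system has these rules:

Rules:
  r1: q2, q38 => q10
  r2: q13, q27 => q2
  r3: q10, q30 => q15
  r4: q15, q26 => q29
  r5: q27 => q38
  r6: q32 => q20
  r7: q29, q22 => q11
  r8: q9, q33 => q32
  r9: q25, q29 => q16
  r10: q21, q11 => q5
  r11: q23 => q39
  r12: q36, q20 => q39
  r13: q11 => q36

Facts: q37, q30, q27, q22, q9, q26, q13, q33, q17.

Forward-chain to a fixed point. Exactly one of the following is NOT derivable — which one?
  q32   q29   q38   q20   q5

Round 1 fires r2, r5, r8, giving q2, q38, q32.
Round 2 fires r1, r6, giving q10, q20.
Round 3 fires r3, giving q15.
Round 4 fires r4, giving q29.
Round 5 fires r7, giving q11.
Round 6 fires r13, giving q36.
Round 7 fires r12, giving q39.
Derived: q29 (round 4), q38 (round 1), q20 (round 2), q32 (round 1). q5 never appears in any round.

q5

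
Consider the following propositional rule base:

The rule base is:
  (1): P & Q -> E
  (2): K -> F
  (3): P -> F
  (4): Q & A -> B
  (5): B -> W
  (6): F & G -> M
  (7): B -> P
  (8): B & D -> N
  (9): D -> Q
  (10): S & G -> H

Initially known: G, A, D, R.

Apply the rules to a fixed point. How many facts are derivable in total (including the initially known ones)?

Round 1 fires (9), giving Q.
Round 2 fires (4), giving B.
Round 3 fires (5), (7), (8), giving W, P, N.
Round 4 fires (1), (3), giving E, F.
Round 5 fires (6), giving M.
Closure: {A, B, D, E, F, G, M, N, P, Q, R, W} — 12 facts.

12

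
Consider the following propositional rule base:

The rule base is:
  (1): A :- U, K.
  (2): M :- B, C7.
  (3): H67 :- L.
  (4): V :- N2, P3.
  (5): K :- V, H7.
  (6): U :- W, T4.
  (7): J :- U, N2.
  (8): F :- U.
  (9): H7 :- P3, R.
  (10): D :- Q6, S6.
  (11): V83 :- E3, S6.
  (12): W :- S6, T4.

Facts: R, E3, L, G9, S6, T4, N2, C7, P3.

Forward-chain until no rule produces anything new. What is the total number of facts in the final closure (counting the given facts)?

[1] (3) [H67 :- L.]; (4) [V :- N2, P3.]; (9) [H7 :- P3, R.]; (11) [V83 :- E3, S6.]; (12) [W :- S6, T4.]. ⇒ new: H67, V, H7, V83, W.
[2] (5) [K :- V, H7.]; (6) [U :- W, T4.]. ⇒ new: K, U.
[3] (1) [A :- U, K.]; (7) [J :- U, N2.]; (8) [F :- U.]. ⇒ new: A, J, F.
Closure: {A, C7, E3, F, G9, H67, H7, J, K, L, N2, P3, R, S6, T4, U, V, V83, W} — 19 facts.

19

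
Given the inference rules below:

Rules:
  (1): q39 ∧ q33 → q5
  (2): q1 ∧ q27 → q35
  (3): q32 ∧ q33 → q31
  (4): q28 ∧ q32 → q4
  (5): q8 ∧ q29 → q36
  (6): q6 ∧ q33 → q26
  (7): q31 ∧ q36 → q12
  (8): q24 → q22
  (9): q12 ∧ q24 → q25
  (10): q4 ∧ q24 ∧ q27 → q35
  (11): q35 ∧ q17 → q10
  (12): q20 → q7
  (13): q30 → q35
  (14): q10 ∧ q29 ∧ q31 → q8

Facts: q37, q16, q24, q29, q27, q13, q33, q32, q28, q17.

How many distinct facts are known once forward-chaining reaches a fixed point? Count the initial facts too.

19

Round 1: (3) [q32 ∧ q33 → q31]; (4) [q28 ∧ q32 → q4]; (8) [q24 → q22]. New: q31, q4, q22.
Round 2: (10) [q4 ∧ q24 ∧ q27 → q35]. New: q35.
Round 3: (11) [q35 ∧ q17 → q10]. New: q10.
Round 4: (14) [q10 ∧ q29 ∧ q31 → q8]. New: q8.
Round 5: (5) [q8 ∧ q29 → q36]. New: q36.
Round 6: (7) [q31 ∧ q36 → q12]. New: q12.
Round 7: (9) [q12 ∧ q24 → q25]. New: q25.
Closure: {q10, q12, q13, q16, q17, q22, q24, q25, q27, q28, q29, q31, q32, q33, q35, q36, q37, q4, q8} — 19 facts.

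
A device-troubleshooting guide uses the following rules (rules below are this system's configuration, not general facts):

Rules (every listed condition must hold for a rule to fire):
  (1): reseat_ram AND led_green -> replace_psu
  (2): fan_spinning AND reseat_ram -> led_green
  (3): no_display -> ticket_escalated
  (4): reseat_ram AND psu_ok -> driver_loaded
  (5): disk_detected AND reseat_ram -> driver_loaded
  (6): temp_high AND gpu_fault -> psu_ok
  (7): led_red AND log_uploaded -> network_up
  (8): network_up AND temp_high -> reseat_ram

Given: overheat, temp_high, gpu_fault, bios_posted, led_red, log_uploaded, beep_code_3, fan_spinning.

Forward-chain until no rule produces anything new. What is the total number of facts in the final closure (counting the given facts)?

14

Round 1: (6) [temp_high AND gpu_fault -> psu_ok]; (7) [led_red AND log_uploaded -> network_up]. Adds psu_ok, network_up.
Round 2: (8) [network_up AND temp_high -> reseat_ram]. Adds reseat_ram.
Round 3: (2) [fan_spinning AND reseat_ram -> led_green]; (4) [reseat_ram AND psu_ok -> driver_loaded]. Adds led_green, driver_loaded.
Round 4: (1) [reseat_ram AND led_green -> replace_psu]. Adds replace_psu.
Closure: {beep_code_3, bios_posted, driver_loaded, fan_spinning, gpu_fault, led_green, led_red, log_uploaded, network_up, overheat, psu_ok, replace_psu, reseat_ram, temp_high} — 14 facts.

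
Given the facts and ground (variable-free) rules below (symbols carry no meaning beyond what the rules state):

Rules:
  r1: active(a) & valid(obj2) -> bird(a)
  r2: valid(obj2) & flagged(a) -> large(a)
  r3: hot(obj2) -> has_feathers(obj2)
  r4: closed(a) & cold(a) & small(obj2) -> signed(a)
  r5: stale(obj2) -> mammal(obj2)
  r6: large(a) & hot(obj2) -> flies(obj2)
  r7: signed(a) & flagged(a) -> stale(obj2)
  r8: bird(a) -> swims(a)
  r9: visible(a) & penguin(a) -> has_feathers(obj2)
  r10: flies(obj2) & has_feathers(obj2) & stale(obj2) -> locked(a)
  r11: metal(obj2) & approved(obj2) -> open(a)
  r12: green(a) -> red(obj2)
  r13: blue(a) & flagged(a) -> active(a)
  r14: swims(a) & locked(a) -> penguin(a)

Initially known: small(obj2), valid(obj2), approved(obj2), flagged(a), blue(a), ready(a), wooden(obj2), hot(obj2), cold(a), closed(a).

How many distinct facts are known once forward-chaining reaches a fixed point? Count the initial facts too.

21

Round 1 fires r2, r3, r4, r13, giving large(a), has_feathers(obj2), signed(a), active(a).
Round 2 fires r1, r6, r7, giving bird(a), flies(obj2), stale(obj2).
Round 3 fires r5, r8, r10, giving mammal(obj2), swims(a), locked(a).
Round 4 fires r14, giving penguin(a).
Closure: {active(a), approved(obj2), bird(a), blue(a), closed(a), cold(a), flagged(a), flies(obj2), has_feathers(obj2), hot(obj2), large(a), locked(a), mammal(obj2), penguin(a), ready(a), signed(a), small(obj2), stale(obj2), swims(a), valid(obj2), wooden(obj2)} — 21 facts.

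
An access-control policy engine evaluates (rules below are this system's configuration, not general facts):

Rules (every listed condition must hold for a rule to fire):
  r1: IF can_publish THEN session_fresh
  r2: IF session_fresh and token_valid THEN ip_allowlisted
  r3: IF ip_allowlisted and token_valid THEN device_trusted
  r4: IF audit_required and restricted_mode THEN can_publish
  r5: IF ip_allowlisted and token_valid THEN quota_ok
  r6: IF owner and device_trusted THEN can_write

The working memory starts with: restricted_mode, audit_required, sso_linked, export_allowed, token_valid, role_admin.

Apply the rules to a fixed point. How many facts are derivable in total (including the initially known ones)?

Round 1 fires r4, giving can_publish.
Round 2 fires r1, giving session_fresh.
Round 3 fires r2, giving ip_allowlisted.
Round 4 fires r3, r5, giving device_trusted, quota_ok.
Closure: {audit_required, can_publish, device_trusted, export_allowed, ip_allowlisted, quota_ok, restricted_mode, role_admin, session_fresh, sso_linked, token_valid} — 11 facts.

11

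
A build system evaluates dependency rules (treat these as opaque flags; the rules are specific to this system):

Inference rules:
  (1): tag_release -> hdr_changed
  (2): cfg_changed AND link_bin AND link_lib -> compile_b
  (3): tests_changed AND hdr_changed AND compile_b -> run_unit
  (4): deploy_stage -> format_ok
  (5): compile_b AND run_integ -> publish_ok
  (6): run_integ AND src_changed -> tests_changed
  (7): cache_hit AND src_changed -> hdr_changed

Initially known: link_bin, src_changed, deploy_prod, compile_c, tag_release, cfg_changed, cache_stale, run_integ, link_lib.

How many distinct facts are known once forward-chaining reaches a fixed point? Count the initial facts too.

14

Round 1 fires (1), (2), (6), giving hdr_changed, compile_b, tests_changed.
Round 2 fires (3), (5), giving run_unit, publish_ok.
Closure: {cache_stale, cfg_changed, compile_b, compile_c, deploy_prod, hdr_changed, link_bin, link_lib, publish_ok, run_integ, run_unit, src_changed, tag_release, tests_changed} — 14 facts.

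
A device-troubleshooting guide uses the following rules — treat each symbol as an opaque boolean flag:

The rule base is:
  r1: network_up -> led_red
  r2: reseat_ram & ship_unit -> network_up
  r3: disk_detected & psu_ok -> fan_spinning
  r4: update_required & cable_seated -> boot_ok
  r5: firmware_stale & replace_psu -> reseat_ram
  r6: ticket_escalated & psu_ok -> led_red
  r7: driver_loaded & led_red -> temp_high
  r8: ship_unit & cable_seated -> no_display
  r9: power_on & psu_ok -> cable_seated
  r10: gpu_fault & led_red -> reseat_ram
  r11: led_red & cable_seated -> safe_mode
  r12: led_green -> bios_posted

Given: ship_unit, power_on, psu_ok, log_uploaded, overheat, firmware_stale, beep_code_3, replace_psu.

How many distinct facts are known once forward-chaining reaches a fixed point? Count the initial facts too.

[1] r5 [firmware_stale & replace_psu -> reseat_ram]; r9 [power_on & psu_ok -> cable_seated]. ⇒ new: reseat_ram, cable_seated.
[2] r2 [reseat_ram & ship_unit -> network_up]; r8 [ship_unit & cable_seated -> no_display]. ⇒ new: network_up, no_display.
[3] r1 [network_up -> led_red]. ⇒ new: led_red.
[4] r11 [led_red & cable_seated -> safe_mode]. ⇒ new: safe_mode.
Closure: {beep_code_3, cable_seated, firmware_stale, led_red, log_uploaded, network_up, no_display, overheat, power_on, psu_ok, replace_psu, reseat_ram, safe_mode, ship_unit} — 14 facts.

14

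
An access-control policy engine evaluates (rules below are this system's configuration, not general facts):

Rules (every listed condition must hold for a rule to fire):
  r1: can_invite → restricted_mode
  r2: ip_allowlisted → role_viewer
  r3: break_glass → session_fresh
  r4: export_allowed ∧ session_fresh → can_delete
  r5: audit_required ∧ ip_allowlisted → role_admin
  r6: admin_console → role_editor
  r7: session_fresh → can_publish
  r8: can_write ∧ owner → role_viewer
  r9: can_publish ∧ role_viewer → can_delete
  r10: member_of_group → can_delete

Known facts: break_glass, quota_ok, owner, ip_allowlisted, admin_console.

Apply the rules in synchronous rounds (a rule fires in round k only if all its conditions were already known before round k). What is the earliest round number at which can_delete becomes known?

Round 1: r2 [ip_allowlisted → role_viewer]; r3 [break_glass → session_fresh]; r6 [admin_console → role_editor]. Adds role_viewer, session_fresh, role_editor.
Round 2: r7 [session_fresh → can_publish]. Adds can_publish.
Round 3: r9 [can_publish ∧ role_viewer → can_delete]. Adds can_delete.
can_delete first appears in round 3.

3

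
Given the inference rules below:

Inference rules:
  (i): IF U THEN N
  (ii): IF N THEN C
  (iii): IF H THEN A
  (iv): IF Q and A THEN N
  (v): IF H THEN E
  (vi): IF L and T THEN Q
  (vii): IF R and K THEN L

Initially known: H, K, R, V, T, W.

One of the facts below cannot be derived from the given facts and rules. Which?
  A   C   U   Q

U

Round 1 fires (iii), (v), (vii), giving A, E, L.
Round 2 fires (vi), giving Q.
Round 3 fires (iv), giving N.
Round 4 fires (ii), giving C.
Derived: Q (round 2), C (round 4), A (round 1). U never appears in any round.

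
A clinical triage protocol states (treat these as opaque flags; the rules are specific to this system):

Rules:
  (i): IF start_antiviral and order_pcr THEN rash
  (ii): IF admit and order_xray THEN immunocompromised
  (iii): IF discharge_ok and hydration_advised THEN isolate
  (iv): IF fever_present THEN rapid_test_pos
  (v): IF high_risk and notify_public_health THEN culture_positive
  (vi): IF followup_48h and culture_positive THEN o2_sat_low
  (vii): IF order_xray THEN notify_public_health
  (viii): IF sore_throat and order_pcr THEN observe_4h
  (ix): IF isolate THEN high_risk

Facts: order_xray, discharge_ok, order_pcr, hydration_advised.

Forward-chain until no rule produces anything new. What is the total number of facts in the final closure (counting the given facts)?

Round 1: (iii) [IF discharge_ok and hydration_advised THEN isolate]; (vii) [IF order_xray THEN notify_public_health]. New: isolate, notify_public_health.
Round 2: (ix) [IF isolate THEN high_risk]. New: high_risk.
Round 3: (v) [IF high_risk and notify_public_health THEN culture_positive]. New: culture_positive.
Closure: {culture_positive, discharge_ok, high_risk, hydration_advised, isolate, notify_public_health, order_pcr, order_xray} — 8 facts.

8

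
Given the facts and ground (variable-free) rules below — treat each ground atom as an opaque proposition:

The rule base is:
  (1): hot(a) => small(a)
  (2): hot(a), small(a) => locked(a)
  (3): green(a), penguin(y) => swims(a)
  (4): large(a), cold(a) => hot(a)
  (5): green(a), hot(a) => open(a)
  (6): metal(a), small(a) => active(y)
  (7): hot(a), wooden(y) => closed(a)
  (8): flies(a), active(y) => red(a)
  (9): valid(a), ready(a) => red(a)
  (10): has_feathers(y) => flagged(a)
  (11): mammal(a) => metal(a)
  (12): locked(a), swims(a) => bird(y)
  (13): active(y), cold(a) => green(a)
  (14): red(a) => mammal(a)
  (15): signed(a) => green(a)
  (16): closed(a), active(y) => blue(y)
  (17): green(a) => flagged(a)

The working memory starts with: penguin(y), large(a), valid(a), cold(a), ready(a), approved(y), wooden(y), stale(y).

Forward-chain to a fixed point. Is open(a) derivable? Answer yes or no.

yes

Round 1: (4) [large(a), cold(a) => hot(a)]; (9) [valid(a), ready(a) => red(a)]. Adds hot(a), red(a).
Round 2: (1) [hot(a) => small(a)]; (7) [hot(a), wooden(y) => closed(a)]; (14) [red(a) => mammal(a)]. Adds small(a), closed(a), mammal(a).
Round 3: (2) [hot(a), small(a) => locked(a)]; (11) [mammal(a) => metal(a)]. Adds locked(a), metal(a).
Round 4: (6) [metal(a), small(a) => active(y)]. Adds active(y).
Round 5: (13) [active(y), cold(a) => green(a)]; (16) [closed(a), active(y) => blue(y)]. Adds green(a), blue(y).
Round 6: (3) [green(a), penguin(y) => swims(a)]; (5) [green(a), hot(a) => open(a)]; (17) [green(a) => flagged(a)]. Adds swims(a), open(a), flagged(a).
Round 7: (12) [locked(a), swims(a) => bird(y)]. Adds bird(y).
open(a) appears in round 6, so it is derivable.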